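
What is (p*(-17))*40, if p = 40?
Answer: -27200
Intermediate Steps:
(p*(-17))*40 = (40*(-17))*40 = -680*40 = -27200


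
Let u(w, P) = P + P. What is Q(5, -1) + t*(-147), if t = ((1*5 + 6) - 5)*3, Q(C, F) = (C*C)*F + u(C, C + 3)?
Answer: -2655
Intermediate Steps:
u(w, P) = 2*P
Q(C, F) = 6 + 2*C + F*C² (Q(C, F) = (C*C)*F + 2*(C + 3) = C²*F + 2*(3 + C) = F*C² + (6 + 2*C) = 6 + 2*C + F*C²)
t = 18 (t = ((5 + 6) - 5)*3 = (11 - 5)*3 = 6*3 = 18)
Q(5, -1) + t*(-147) = (6 + 2*5 - 1*5²) + 18*(-147) = (6 + 10 - 1*25) - 2646 = (6 + 10 - 25) - 2646 = -9 - 2646 = -2655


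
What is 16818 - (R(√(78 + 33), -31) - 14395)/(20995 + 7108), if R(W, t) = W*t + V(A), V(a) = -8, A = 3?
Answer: 472650657/28103 + 31*√111/28103 ≈ 16819.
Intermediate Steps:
R(W, t) = -8 + W*t (R(W, t) = W*t - 8 = -8 + W*t)
16818 - (R(√(78 + 33), -31) - 14395)/(20995 + 7108) = 16818 - ((-8 + √(78 + 33)*(-31)) - 14395)/(20995 + 7108) = 16818 - ((-8 + √111*(-31)) - 14395)/28103 = 16818 - ((-8 - 31*√111) - 14395)/28103 = 16818 - (-14403 - 31*√111)/28103 = 16818 - (-14403/28103 - 31*√111/28103) = 16818 + (14403/28103 + 31*√111/28103) = 472650657/28103 + 31*√111/28103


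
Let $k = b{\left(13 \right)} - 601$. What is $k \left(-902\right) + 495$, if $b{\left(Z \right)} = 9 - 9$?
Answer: $542597$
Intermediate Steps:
$b{\left(Z \right)} = 0$
$k = -601$ ($k = 0 - 601 = -601$)
$k \left(-902\right) + 495 = \left(-601\right) \left(-902\right) + 495 = 542102 + 495 = 542597$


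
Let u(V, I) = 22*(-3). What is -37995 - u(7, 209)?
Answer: -37929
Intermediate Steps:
u(V, I) = -66
-37995 - u(7, 209) = -37995 - 1*(-66) = -37995 + 66 = -37929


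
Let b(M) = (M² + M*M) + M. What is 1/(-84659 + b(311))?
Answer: 1/109094 ≈ 9.1664e-6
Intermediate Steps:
b(M) = M + 2*M² (b(M) = (M² + M²) + M = 2*M² + M = M + 2*M²)
1/(-84659 + b(311)) = 1/(-84659 + 311*(1 + 2*311)) = 1/(-84659 + 311*(1 + 622)) = 1/(-84659 + 311*623) = 1/(-84659 + 193753) = 1/109094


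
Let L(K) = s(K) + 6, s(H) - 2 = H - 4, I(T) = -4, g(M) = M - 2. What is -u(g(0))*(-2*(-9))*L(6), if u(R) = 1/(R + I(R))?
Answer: 30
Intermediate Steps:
g(M) = -2 + M
s(H) = -2 + H (s(H) = 2 + (H - 4) = 2 + (-4 + H) = -2 + H)
u(R) = 1/(-4 + R) (u(R) = 1/(R - 4) = 1/(-4 + R))
L(K) = 4 + K (L(K) = (-2 + K) + 6 = 4 + K)
-u(g(0))*(-2*(-9))*L(6) = -(-2*(-9))*(4 + 6)/(-4 + (-2 + 0)) = -18*10/(-4 - 2) = -180/(-6) = -(-1)*180/6 = -1*(-30) = 30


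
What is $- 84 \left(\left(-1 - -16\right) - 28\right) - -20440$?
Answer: $21532$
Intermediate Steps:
$- 84 \left(\left(-1 - -16\right) - 28\right) - -20440 = - 84 \left(\left(-1 + 16\right) - 28\right) + 20440 = - 84 \left(15 - 28\right) + 20440 = \left(-84\right) \left(-13\right) + 20440 = 1092 + 20440 = 21532$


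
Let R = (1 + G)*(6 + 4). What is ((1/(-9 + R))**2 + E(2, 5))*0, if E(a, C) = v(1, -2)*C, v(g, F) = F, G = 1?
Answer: 0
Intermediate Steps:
R = 20 (R = (1 + 1)*(6 + 4) = 2*10 = 20)
E(a, C) = -2*C
((1/(-9 + R))**2 + E(2, 5))*0 = ((1/(-9 + 20))**2 - 2*5)*0 = ((1/11)**2 - 10)*0 = (1/121 - 10)*0 = -1209/121*0 = 0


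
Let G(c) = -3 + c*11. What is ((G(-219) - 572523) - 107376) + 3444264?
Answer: 2761953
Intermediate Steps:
G(c) = -3 + 11*c
((G(-219) - 572523) - 107376) + 3444264 = (((-3 + 11*(-219)) - 572523) - 107376) + 3444264 = (((-3 - 2409) - 572523) - 107376) + 3444264 = ((-2412 - 572523) - 107376) + 3444264 = (-574935 - 107376) + 3444264 = -682311 + 3444264 = 2761953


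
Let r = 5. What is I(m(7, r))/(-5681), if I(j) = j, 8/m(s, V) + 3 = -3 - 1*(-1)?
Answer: 8/28405 ≈ 0.00028164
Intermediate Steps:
m(s, V) = -8/5 (m(s, V) = 8/(-3 + (-3 - 1*(-1))) = 8/(-3 + (-3 + 1)) = 8/(-3 - 2) = 8/(-5) = 8*(-1/5) = -8/5)
I(m(7, r))/(-5681) = -8/5/(-5681) = -8/5*(-1/5681) = 8/28405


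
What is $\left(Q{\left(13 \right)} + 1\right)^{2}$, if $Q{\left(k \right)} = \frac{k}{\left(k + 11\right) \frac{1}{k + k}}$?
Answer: $\frac{32761}{144} \approx 227.51$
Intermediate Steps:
$Q{\left(k \right)} = \frac{2 k^{2}}{11 + k}$ ($Q{\left(k \right)} = \frac{k}{\left(11 + k\right) \frac{1}{2 k}} = \frac{k}{\frac{1}{2} \frac{1}{k} \left(11 + k\right)} = k \frac{2 k}{11 + k} = \frac{2 k^{2}}{11 + k}$)
$\left(Q{\left(13 \right)} + 1\right)^{2} = \left(\frac{2 \cdot 13^{2}}{11 + 13} + 1\right)^{2} = \left(2 \cdot 169 \cdot \frac{1}{24} + 1\right)^{2} = \left(\frac{169}{12} + 1\right)^{2} = \left(\frac{181}{12}\right)^{2} = \frac{32761}{144}$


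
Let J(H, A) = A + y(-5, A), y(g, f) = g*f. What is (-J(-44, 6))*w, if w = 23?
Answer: 552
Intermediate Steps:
y(g, f) = f*g
J(H, A) = -4*A (J(H, A) = A + A*(-5) = A - 5*A = -4*A)
(-J(-44, 6))*w = -(-4)*6*23 = -1*(-24)*23 = 24*23 = 552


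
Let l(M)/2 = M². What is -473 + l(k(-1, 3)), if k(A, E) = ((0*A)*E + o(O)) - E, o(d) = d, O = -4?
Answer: -375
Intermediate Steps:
k(A, E) = -4 - E (k(A, E) = ((0*A)*E - 4) - E = (0*E - 4) - E = (0 - 4) - E = -4 - E)
l(M) = 2*M²
-473 + l(k(-1, 3)) = -473 + 2*(-4 - 1*3)² = -473 + 2*(-4 - 3)² = -473 + 2*(-7)² = -473 + 2*49 = -473 + 98 = -375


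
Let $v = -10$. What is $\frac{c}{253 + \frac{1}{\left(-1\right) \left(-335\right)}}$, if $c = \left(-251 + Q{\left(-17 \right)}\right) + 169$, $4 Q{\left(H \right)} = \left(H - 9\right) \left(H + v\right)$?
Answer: $\frac{62645}{169512} \approx 0.36956$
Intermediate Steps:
$Q{\left(H \right)} = \frac{\left(-10 + H\right) \left(-9 + H\right)}{4}$ ($Q{\left(H \right)} = \frac{\left(H - 9\right) \left(H - 10\right)}{4} = \frac{\left(-9 + H\right) \left(-10 + H\right)}{4} = \frac{\left(-10 + H\right) \left(-9 + H\right)}{4}$)
$c = \frac{187}{2}$ ($c = \left(-251 + \left(\frac{45}{2} - - \frac{323}{4} + \frac{\left(-17\right)^{2}}{4}\right)\right) + 169 = \left(-251 + \left(\frac{45}{2} + \frac{323}{4} + \frac{1}{4} \cdot 289\right)\right) + 169 = \left(-251 + \left(\frac{45}{2} + \frac{323}{4} + \frac{289}{4}\right)\right) + 169 = \left(-251 + \frac{351}{2}\right) + 169 = - \frac{151}{2} + 169 = \frac{187}{2} \approx 93.5$)
$\frac{c}{253 + \frac{1}{\left(-1\right) \left(-335\right)}} = \frac{187}{2 \left(253 + \frac{1}{\left(-1\right) \left(-335\right)}\right)} = \frac{187}{2 \left(253 + \frac{1}{335}\right)} = \frac{187}{2 \cdot \frac{84756}{335}} = \frac{187}{2} \cdot \frac{335}{84756} = \frac{62645}{169512}$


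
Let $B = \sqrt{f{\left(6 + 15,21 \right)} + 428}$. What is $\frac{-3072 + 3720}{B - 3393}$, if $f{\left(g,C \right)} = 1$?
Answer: $- \frac{14094}{73795} - \frac{54 \sqrt{429}}{959335} \approx -0.19215$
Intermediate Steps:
$B = \sqrt{429}$ ($B = \sqrt{1 + 428} = \sqrt{429} \approx 20.712$)
$\frac{-3072 + 3720}{B - 3393} = \frac{-3072 + 3720}{\sqrt{429} - 3393} = \frac{648}{-3393 + \sqrt{429}}$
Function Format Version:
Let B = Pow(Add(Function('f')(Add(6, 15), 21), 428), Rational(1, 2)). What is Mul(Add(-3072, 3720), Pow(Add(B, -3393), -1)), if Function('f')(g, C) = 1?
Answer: Add(Rational(-14094, 73795), Mul(Rational(-54, 959335), Pow(429, Rational(1, 2)))) ≈ -0.19215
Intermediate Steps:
B = Pow(429, Rational(1, 2)) (B = Pow(Add(1, 428), Rational(1, 2)) = Pow(429, Rational(1, 2)) ≈ 20.712)
Mul(Add(-3072, 3720), Pow(Add(B, -3393), -1)) = Mul(Add(-3072, 3720), Pow(Add(Pow(429, Rational(1, 2)), -3393), -1)) = Mul(648, Pow(Add(-3393, Pow(429, Rational(1, 2))), -1))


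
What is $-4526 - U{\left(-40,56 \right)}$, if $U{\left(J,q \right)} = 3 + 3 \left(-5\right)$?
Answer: $-4514$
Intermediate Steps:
$U{\left(J,q \right)} = -12$ ($U{\left(J,q \right)} = 3 - 15 = -12$)
$-4526 - U{\left(-40,56 \right)} = -4526 - -12 = -4526 + 12 = -4514$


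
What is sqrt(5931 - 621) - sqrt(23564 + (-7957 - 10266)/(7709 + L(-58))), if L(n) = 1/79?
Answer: 3*sqrt(590) - sqrt(242747432077467)/101502 ≈ -80.628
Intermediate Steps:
L(n) = 1/79
sqrt(5931 - 621) - sqrt(23564 + (-7957 - 10266)/(7709 + L(-58))) = sqrt(5931 - 621) - sqrt(23564 + (-7957 - 10266)/(7709 + 1/79)) = sqrt(5310) - sqrt(23564 - 18223/609012/79) = 3*sqrt(590) - sqrt(23564 - 18223*79/609012) = 3*sqrt(590) - sqrt(23564 - 1439617/609012) = 3*sqrt(590) - sqrt(14349319151/609012) = 3*sqrt(590) - sqrt(242747432077467)/101502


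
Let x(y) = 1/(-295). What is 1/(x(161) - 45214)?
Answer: -295/13338131 ≈ -2.2117e-5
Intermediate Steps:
x(y) = -1/295
1/(x(161) - 45214) = 1/(-1/295 - 45214) = 1/(-13338131/295) = -295/13338131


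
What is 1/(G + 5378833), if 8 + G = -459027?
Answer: 1/4919798 ≈ 2.0326e-7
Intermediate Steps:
G = -459035 (G = -8 - 459027 = -459035)
1/(G + 5378833) = 1/(-459035 + 5378833) = 1/4919798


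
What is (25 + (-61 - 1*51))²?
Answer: 7569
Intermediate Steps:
(25 + (-61 - 1*51))² = (25 + (-61 - 51))² = (25 - 112)² = (-87)² = 7569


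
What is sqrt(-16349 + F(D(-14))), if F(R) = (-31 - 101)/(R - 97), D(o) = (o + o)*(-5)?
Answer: I*sqrt(30234977)/43 ≈ 127.88*I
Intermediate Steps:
D(o) = -10*o (D(o) = (2*o)*(-5) = -10*o)
F(R) = -132/(-97 + R)
sqrt(-16349 + F(D(-14))) = sqrt(-16349 - 132/(-97 - 10*(-14))) = sqrt(-16349 - 132/(-97 + 140)) = sqrt(-16349 - 132/43) = sqrt(-703139/43) = I*sqrt(30234977)/43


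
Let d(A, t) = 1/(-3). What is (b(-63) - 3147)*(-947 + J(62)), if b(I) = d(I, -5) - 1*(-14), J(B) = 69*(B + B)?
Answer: -71524600/3 ≈ -2.3842e+7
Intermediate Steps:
d(A, t) = -⅓
J(B) = 138*B (J(B) = 69*(2*B) = 138*B)
b(I) = 41/3 (b(I) = -⅓ - 1*(-14) = -⅓ + 14 = 41/3)
(b(-63) - 3147)*(-947 + J(62)) = (41/3 - 3147)*(-947 + 138*62) = -9400*(-947 + 8556)/3 = -9400/3*7609 = -71524600/3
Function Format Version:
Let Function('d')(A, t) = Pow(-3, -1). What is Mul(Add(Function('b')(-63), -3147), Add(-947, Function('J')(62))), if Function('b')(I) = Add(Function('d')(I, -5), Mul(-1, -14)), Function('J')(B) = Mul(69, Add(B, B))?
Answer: Rational(-71524600, 3) ≈ -2.3842e+7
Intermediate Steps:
Function('d')(A, t) = Rational(-1, 3)
Function('J')(B) = Mul(138, B) (Function('J')(B) = Mul(69, Mul(2, B)) = Mul(138, B))
Function('b')(I) = Rational(41, 3) (Function('b')(I) = Add(Rational(-1, 3), Mul(-1, -14)) = Add(Rational(-1, 3), 14) = Rational(41, 3))
Mul(Add(Function('b')(-63), -3147), Add(-947, Function('J')(62))) = Mul(Add(Rational(41, 3), -3147), Add(-947, Mul(138, 62))) = Mul(Rational(-9400, 3), Add(-947, 8556)) = Mul(Rational(-9400, 3), 7609) = Rational(-71524600, 3)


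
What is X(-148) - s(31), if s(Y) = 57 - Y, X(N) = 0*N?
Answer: -26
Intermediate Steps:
X(N) = 0
X(-148) - s(31) = 0 - (57 - 1*31) = 0 - (57 - 31) = 0 - 1*26 = 0 - 26 = -26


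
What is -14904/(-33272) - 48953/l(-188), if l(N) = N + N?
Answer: 204296015/1563784 ≈ 130.64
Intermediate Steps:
l(N) = 2*N
-14904/(-33272) - 48953/l(-188) = -14904/(-33272) - 48953/(2*(-188)) = -14904*(-1/33272) - 48953/(-376) = 1863/4159 - 48953*(-1/376) = 1863/4159 + 48953/376 = 204296015/1563784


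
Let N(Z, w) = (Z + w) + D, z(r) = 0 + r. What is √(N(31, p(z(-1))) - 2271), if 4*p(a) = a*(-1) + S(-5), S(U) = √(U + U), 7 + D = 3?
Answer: √(-8975 + I*√10)/2 ≈ 0.0083449 + 47.368*I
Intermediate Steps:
D = -4 (D = -7 + 3 = -4)
S(U) = √2*√U (S(U) = √(2*U) = √2*√U)
z(r) = r
p(a) = -a/4 + I*√10/4 (p(a) = (a*(-1) + √2*√(-5))/4 = (-a + √2*(I*√5))/4 = (-a + I*√10)/4 = -a/4 + I*√10/4)
N(Z, w) = -4 + Z + w (N(Z, w) = (Z + w) - 4 = -4 + Z + w)
√(N(31, p(z(-1))) - 2271) = √((-4 + 31 + (-¼*(-1) + I*√10/4)) - 2271) = √((-4 + 31 + (¼ + I*√10/4)) - 2271) = √((109/4 + I*√10/4) - 2271) = √(-8975/4 + I*√10/4)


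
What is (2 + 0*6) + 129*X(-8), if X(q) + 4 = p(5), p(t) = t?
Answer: 131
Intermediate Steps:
X(q) = 1 (X(q) = -4 + 5 = 1)
(2 + 0*6) + 129*X(-8) = (2 + 0*6) + 129*1 = (2 + 0) + 129 = 2 + 129 = 131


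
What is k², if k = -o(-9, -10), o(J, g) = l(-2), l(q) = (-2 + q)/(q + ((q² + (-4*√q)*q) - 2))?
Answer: -⅛ ≈ -0.12500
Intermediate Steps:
l(q) = (-2 + q)/(-2 + q + q² - 4*q^(3/2)) (l(q) = (-2 + q)/(q + ((q² - 4*q^(3/2)) - 2)) = (-2 + q)/(q + (-2 + q² - 4*q^(3/2))) = (-2 + q)/(-2 + q + q² - 4*q^(3/2)))
o(J, g) = I*√2/4 (o(J, g) = (2 - 1*(-2))/(2 - 1*(-2) - 1*(-2)² + 4*(-2)^(3/2)) = (2 + 2)/(2 + 2 - 1*4 + 4*(-2*I*√2)) = 4/(2 + 2 - 4 - 8*I*√2) = 4/(-8*I*√2) = (I*√2/16)*4 = I*√2/4)
k = -I*√2/4 ≈ -0.35355*I
k² = (-I*√2/4)² = -⅛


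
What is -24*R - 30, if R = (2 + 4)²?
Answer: -894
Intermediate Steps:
R = 36 (R = 6² = 36)
-24*R - 30 = -24*36 - 30 = -864 - 30 = -894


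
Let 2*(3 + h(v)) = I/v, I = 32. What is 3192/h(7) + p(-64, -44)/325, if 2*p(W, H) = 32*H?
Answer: -1453064/325 ≈ -4471.0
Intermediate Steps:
p(W, H) = 16*H (p(W, H) = (32*H)/2 = 16*H)
h(v) = -3 + 16/v (h(v) = -3 + (32/v)/2 = -3 + 16/v)
3192/h(7) + p(-64, -44)/325 = 3192/(-3 + 16/7) + (16*(-44))/325 = 3192/(-3 + 16*(⅐)) - 704*1/325 = 3192/(-3 + 16/7) - 704/325 = 3192/(-5/7) - 704/325 = 3192*(-7/5) - 704/325 = -22344/5 - 704/325 = -1453064/325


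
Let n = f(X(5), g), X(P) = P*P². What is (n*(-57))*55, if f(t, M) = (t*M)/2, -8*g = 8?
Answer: 391875/2 ≈ 1.9594e+5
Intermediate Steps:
g = -1 (g = -⅛*8 = -1)
X(P) = P³
f(t, M) = M*t/2 (f(t, M) = (M*t)*(½) = M*t/2)
n = -125/2 (n = (½)*(-1)*5³ = (½)*(-1)*125 = -125/2 ≈ -62.500)
(n*(-57))*55 = -125/2*(-57)*55 = (7125/2)*55 = 391875/2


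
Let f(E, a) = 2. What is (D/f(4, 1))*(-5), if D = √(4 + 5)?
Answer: -15/2 ≈ -7.5000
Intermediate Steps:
D = 3 (D = √9 = 3)
(D/f(4, 1))*(-5) = (3/2)*(-5) = -15/2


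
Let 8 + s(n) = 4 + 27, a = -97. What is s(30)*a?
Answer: -2231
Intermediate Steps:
s(n) = 23 (s(n) = -8 + (4 + 27) = -8 + 31 = 23)
s(30)*a = 23*(-97) = -2231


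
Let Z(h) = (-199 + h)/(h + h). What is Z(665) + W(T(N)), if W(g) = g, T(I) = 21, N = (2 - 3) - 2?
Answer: 14198/665 ≈ 21.350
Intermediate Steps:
N = -3 (N = -1 - 2 = -3)
Z(h) = (-199 + h)/(2*h) (Z(h) = (-199 + h)/((2*h)) = (-199 + h)*(1/(2*h)) = (-199 + h)/(2*h))
Z(665) + W(T(N)) = (1/2)*(-199 + 665)/665 + 21 = (1/2)*(1/665)*466 + 21 = 233/665 + 21 = 14198/665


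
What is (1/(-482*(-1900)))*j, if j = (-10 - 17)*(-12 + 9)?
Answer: 81/915800 ≈ 8.8447e-5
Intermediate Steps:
j = 81 (j = -27*(-3) = 81)
(1/(-482*(-1900)))*j = (1/(-482*(-1900)))*81 = -1/482*(-1/1900)*81 = (1/915800)*81 = 81/915800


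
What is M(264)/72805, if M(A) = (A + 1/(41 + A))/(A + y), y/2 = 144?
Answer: 80521/12257449800 ≈ 6.5691e-6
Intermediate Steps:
y = 288 (y = 2*144 = 288)
M(A) = (A + 1/(41 + A))/(288 + A) (M(A) = (A + 1/(41 + A))/(A + 288) = (A + 1/(41 + A))/(288 + A))
M(264)/72805 = ((1 + 264**2 + 41*264)/(11808 + 264**2 + 329*264))/72805 = ((1 + 69696 + 10824)/(11808 + 69696 + 86856))*(1/72805) = (80521/168360)*(1/72805) = 80521/12257449800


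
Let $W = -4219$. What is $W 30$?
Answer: $-126570$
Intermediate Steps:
$W 30 = \left(-4219\right) 30 = -126570$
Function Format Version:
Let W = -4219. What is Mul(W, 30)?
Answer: -126570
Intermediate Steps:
Mul(W, 30) = Mul(-4219, 30) = -126570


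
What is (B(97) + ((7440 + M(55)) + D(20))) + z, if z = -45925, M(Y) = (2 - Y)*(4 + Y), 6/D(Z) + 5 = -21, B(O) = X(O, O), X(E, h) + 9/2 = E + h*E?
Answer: -834879/26 ≈ -32111.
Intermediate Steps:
X(E, h) = -9/2 + E + E*h (X(E, h) = -9/2 + (E + h*E) = -9/2 + (E + E*h) = -9/2 + E + E*h)
B(O) = -9/2 + O + O² (B(O) = -9/2 + O + O*O = -9/2 + O + O²)
D(Z) = -3/13 (D(Z) = 6/(-5 - 21) = 6/(-26) = 6*(-1/26) = -3/13)
(B(97) + ((7440 + M(55)) + D(20))) + z = ((-9/2 + 97 + 97²) + ((7440 + (8 - 1*55² - 2*55)) - 3/13)) - 45925 = ((-9/2 + 97 + 9409) + ((7440 + (8 - 1*3025 - 110)) - 3/13)) - 45925 = (19003/2 + ((7440 + (8 - 3025 - 110)) - 3/13)) - 45925 = (19003/2 + ((7440 - 3127) - 3/13)) - 45925 = (19003/2 + (4313 - 3/13)) - 45925 = (19003/2 + 56066/13) - 45925 = 359171/26 - 45925 = -834879/26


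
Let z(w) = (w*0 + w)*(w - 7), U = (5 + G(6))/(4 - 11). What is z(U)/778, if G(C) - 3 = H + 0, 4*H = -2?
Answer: 1695/152488 ≈ 0.011116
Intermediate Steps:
H = -1/2 (H = (1/4)*(-2) = -1/2 ≈ -0.50000)
G(C) = 5/2 (G(C) = 3 + (-1/2 + 0) = 3 - 1/2 = 5/2)
U = -15/14 (U = (5 + 5/2)/(4 - 11) = (15/2)/(-7) = (15/2)*(-1/7) = -15/14 ≈ -1.0714)
z(w) = w*(-7 + w) (z(w) = (0 + w)*(-7 + w) = w*(-7 + w))
z(U)/778 = -15*(-7 - 15/14)/14/778 = -15/14*(-113/14)*(1/778) = (1695/196)*(1/778) = 1695/152488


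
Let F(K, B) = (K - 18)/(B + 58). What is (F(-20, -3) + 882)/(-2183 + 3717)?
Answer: 24236/42185 ≈ 0.57452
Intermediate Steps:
F(K, B) = (-18 + K)/(58 + B)
(F(-20, -3) + 882)/(-2183 + 3717) = ((-18 - 20)/(58 - 3) + 882)/(-2183 + 3717) = (-38/55 + 882)/1534 = ((1/55)*(-38) + 882)*(1/1534) = (-38/55 + 882)*(1/1534) = (48472/55)*(1/1534) = 24236/42185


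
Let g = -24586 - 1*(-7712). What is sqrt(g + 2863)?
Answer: I*sqrt(14011) ≈ 118.37*I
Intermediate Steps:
g = -16874 (g = -24586 + 7712 = -16874)
sqrt(g + 2863) = sqrt(-16874 + 2863) = sqrt(-14011) = I*sqrt(14011)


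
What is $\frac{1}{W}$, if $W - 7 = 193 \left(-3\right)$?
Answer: $- \frac{1}{572} \approx -0.0017483$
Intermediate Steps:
$W = -572$ ($W = 7 + 193 \left(-3\right) = 7 - 579 = -572$)
$\frac{1}{W} = \frac{1}{-572} = - \frac{1}{572}$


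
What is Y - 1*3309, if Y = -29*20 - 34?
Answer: -3923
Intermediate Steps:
Y = -614 (Y = -580 - 34 = -614)
Y - 1*3309 = -614 - 1*3309 = -614 - 3309 = -3923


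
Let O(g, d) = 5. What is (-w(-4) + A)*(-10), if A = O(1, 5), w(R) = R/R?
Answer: -40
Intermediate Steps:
w(R) = 1
A = 5
(-w(-4) + A)*(-10) = (-1*1 + 5)*(-10) = (-1 + 5)*(-10) = 4*(-10) = -40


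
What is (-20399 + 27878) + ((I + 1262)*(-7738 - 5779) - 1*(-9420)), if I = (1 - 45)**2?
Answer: -43210467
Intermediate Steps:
I = 1936 (I = (-44)**2 = 1936)
(-20399 + 27878) + ((I + 1262)*(-7738 - 5779) - 1*(-9420)) = (-20399 + 27878) + ((1936 + 1262)*(-7738 - 5779) - 1*(-9420)) = 7479 + (3198*(-13517) + 9420) = 7479 + (-43227366 + 9420) = 7479 - 43217946 = -43210467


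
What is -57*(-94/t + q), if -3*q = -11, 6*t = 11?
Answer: 29849/11 ≈ 2713.5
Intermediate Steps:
t = 11/6 (t = (⅙)*11 = 11/6 ≈ 1.8333)
q = 11/3 (q = -⅓*(-11) = 11/3 ≈ 3.6667)
-57*(-94/t + q) = -57*(-94/11/6 + 11/3) = -57*(-94*6/11 + 11/3) = -57*(-564/11 + 11/3) = -57*(-1571/33) = 29849/11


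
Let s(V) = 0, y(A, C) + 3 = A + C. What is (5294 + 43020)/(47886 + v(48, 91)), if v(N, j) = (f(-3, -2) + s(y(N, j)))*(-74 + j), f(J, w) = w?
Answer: 3451/3418 ≈ 1.0097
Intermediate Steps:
y(A, C) = -3 + A + C (y(A, C) = -3 + (A + C) = -3 + A + C)
v(N, j) = 148 - 2*j (v(N, j) = (-2 + 0)*(-74 + j) = -2*(-74 + j) = 148 - 2*j)
(5294 + 43020)/(47886 + v(48, 91)) = (5294 + 43020)/(47886 + (148 - 2*91)) = 48314/(47886 + (148 - 182)) = 48314/(47886 - 34) = 48314/47852 = 48314*(1/47852) = 3451/3418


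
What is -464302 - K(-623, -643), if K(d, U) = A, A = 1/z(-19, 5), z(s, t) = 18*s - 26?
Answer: -170863135/368 ≈ -4.6430e+5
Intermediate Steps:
z(s, t) = -26 + 18*s
A = -1/368 (A = 1/(-26 + 18*(-19)) = 1/(-26 - 342) = 1/(-368) = -1/368 ≈ -0.0027174)
K(d, U) = -1/368
-464302 - K(-623, -643) = -464302 - 1*(-1/368) = -464302 + 1/368 = -170863135/368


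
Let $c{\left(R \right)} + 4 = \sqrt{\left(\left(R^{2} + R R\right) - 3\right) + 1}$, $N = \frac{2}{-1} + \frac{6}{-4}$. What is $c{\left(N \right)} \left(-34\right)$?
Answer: $136 - 51 \sqrt{10} \approx -25.276$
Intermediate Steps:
$N = - \frac{7}{2}$ ($N = 2 \left(-1\right) + 6 \left(- \frac{1}{4}\right) = -2 - \frac{3}{2} = - \frac{7}{2} \approx -3.5$)
$c{\left(R \right)} = -4 + \sqrt{-2 + 2 R^{2}}$ ($c{\left(R \right)} = -4 + \sqrt{\left(\left(R^{2} + R R\right) - 3\right) + 1} = -4 + \sqrt{\left(\left(R^{2} + R^{2}\right) - 3\right) + 1} = -4 + \sqrt{\left(2 R^{2} - 3\right) + 1} = -4 + \sqrt{\left(-3 + 2 R^{2}\right) + 1} = -4 + \sqrt{-2 + 2 R^{2}}$)
$c{\left(N \right)} \left(-34\right) = \left(-4 + \sqrt{-2 + 2 \left(- \frac{7}{2}\right)^{2}}\right) \left(-34\right) = \left(-4 + \sqrt{-2 + 2 \cdot \frac{49}{4}}\right) \left(-34\right) = \left(-4 + \sqrt{-2 + \frac{49}{2}}\right) \left(-34\right) = \left(-4 + \sqrt{\frac{45}{2}}\right) \left(-34\right) = \left(-4 + \frac{3 \sqrt{10}}{2}\right) \left(-34\right) = 136 - 51 \sqrt{10}$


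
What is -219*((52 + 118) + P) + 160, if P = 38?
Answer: -45392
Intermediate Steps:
-219*((52 + 118) + P) + 160 = -219*((52 + 118) + 38) + 160 = -219*(170 + 38) + 160 = -219*208 + 160 = -45552 + 160 = -45392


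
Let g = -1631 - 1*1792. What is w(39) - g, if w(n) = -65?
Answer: 3358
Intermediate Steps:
g = -3423 (g = -1631 - 1792 = -3423)
w(39) - g = -65 - 1*(-3423) = -65 + 3423 = 3358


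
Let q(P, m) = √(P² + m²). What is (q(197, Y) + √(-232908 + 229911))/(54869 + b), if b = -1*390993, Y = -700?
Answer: -√528809/336124 - 9*I*√37/336124 ≈ -0.0021635 - 0.00016287*I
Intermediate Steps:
b = -390993
(q(197, Y) + √(-232908 + 229911))/(54869 + b) = (√(197² + (-700)²) + √(-232908 + 229911))/(54869 - 390993) = (√(38809 + 490000) + √(-2997))/(-336124) = (√528809 + 9*I*√37)*(-1/336124) = -√528809/336124 - 9*I*√37/336124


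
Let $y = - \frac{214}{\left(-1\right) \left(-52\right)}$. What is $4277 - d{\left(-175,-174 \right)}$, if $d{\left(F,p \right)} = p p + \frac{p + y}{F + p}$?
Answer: $- \frac{235919557}{9074} \approx -26000.0$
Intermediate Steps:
$y = - \frac{107}{26}$ ($y = - \frac{214}{52} = \left(-214\right) \frac{1}{52} = - \frac{107}{26} \approx -4.1154$)
$d{\left(F,p \right)} = p^{2} + \frac{- \frac{107}{26} + p}{F + p}$ ($d{\left(F,p \right)} = p p + \frac{p - \frac{107}{26}}{F + p} = p^{2} + \frac{- \frac{107}{26} + p}{F + p}$)
$4277 - d{\left(-175,-174 \right)} = 4277 - \frac{- \frac{107}{26} - 174 + \left(-174\right)^{3} - 175 \left(-174\right)^{2}}{-175 - 174} = 4277 - \frac{- \frac{107}{26} - 174 - 5268024 - 5298300}{-349} = 4277 - - \frac{- \frac{107}{26} - 174 - 5268024 - 5298300}{349} = 4277 - \left(- \frac{1}{349}\right) \left(- \frac{274729055}{26}\right) = 4277 - \frac{274729055}{9074} = - \frac{235919557}{9074}$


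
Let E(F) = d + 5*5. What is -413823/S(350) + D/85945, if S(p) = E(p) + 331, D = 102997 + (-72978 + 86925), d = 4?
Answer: -2368261193/2062680 ≈ -1148.1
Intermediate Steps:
D = 116944 (D = 102997 + 13947 = 116944)
E(F) = 29 (E(F) = 4 + 5*5 = 4 + 25 = 29)
S(p) = 360 (S(p) = 29 + 331 = 360)
-413823/S(350) + D/85945 = -413823/360 + 116944/85945 = -413823*1/360 + 116944*(1/85945) = -137941/120 + 116944/85945 = -2368261193/2062680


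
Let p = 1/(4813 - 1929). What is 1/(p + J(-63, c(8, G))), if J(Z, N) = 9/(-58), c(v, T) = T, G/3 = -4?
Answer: -83636/12949 ≈ -6.4589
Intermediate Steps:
G = -12 (G = 3*(-4) = -12)
J(Z, N) = -9/58 (J(Z, N) = 9*(-1/58) = -9/58)
p = 1/2884 ≈ 0.00034674
1/(p + J(-63, c(8, G))) = 1/(1/2884 - 9/58) = 1/(-12949/83636) = -83636/12949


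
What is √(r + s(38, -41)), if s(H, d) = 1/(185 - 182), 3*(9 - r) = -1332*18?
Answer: 2*√18003/3 ≈ 89.450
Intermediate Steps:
r = 8001 (r = 9 - (-444)*18 = 9 - ⅓*(-23976) = 9 + 7992 = 8001)
s(H, d) = ⅓ (s(H, d) = 1/3 = ⅓)
√(r + s(38, -41)) = √(8001 + ⅓) = √(24004/3) = 2*√18003/3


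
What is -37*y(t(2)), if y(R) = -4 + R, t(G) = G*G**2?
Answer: -148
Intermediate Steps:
t(G) = G**3
-37*y(t(2)) = -37*(-4 + 2**3) = -37*(-4 + 8) = -37*4 = -148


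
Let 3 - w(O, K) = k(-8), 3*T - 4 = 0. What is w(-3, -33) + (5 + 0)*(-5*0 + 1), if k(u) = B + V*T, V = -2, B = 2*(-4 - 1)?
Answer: 62/3 ≈ 20.667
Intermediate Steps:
T = 4/3 (T = 4/3 + (⅓)*0 = 4/3 + 0 = 4/3 ≈ 1.3333)
B = -10 (B = 2*(-5) = -10)
k(u) = -38/3 (k(u) = -10 - 2*4/3 = -10 - 8/3 = -38/3)
w(O, K) = 47/3 (w(O, K) = 3 - 1*(-38/3) = 3 + 38/3 = 47/3)
w(-3, -33) + (5 + 0)*(-5*0 + 1) = 47/3 + (5 + 0)*(-5*0 + 1) = 47/3 + 5*(0 + 1) = 47/3 + 5*1 = 47/3 + 5 = 62/3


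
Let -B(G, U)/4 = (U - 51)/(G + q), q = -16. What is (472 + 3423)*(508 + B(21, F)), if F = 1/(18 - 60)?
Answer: 44890654/21 ≈ 2.1376e+6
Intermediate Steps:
F = -1/42 (F = 1/(-42) = -1/42 ≈ -0.023810)
B(G, U) = -4*(-51 + U)/(-16 + G) (B(G, U) = -4*(U - 51)/(G - 16) = -4*(-51 + U)/(-16 + G))
(472 + 3423)*(508 + B(21, F)) = (472 + 3423)*(508 + 4*(51 - 1*(-1/42))/(-16 + 21)) = 3895*(508 + 4*(51 + 1/42)/5) = 3895*(508 + 4*(⅕)*(2143/42)) = 3895*(508 + 4286/105) = 3895*(57626/105) = 44890654/21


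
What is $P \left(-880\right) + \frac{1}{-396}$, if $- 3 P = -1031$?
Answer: $- \frac{119760961}{396} \approx -3.0243 \cdot 10^{5}$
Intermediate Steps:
$P = \frac{1031}{3}$ ($P = \left(- \frac{1}{3}\right) \left(-1031\right) = \frac{1031}{3} \approx 343.67$)
$P \left(-880\right) + \frac{1}{-396} = \frac{1031}{3} \left(-880\right) + \frac{1}{-396} = - \frac{907280}{3} - \frac{1}{396} = - \frac{119760961}{396}$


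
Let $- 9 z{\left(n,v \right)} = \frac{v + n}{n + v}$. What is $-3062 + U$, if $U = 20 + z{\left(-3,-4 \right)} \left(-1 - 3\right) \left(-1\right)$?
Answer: $- \frac{27382}{9} \approx -3042.4$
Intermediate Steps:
$z{\left(n,v \right)} = - \frac{1}{9}$ ($z{\left(n,v \right)} = - \frac{\left(v + n\right) \frac{1}{n + v}}{9} = - \frac{\left(n + v\right) \frac{1}{n + v}}{9} = \left(- \frac{1}{9}\right) 1 = - \frac{1}{9}$)
$U = \frac{176}{9}$ ($U = 20 - \frac{\left(-1 - 3\right) \left(-1\right)}{9} = 20 - \frac{\left(-4\right) \left(-1\right)}{9} = 20 - \frac{4}{9} = \frac{176}{9} \approx 19.556$)
$-3062 + U = -3062 + \frac{176}{9} = - \frac{27382}{9}$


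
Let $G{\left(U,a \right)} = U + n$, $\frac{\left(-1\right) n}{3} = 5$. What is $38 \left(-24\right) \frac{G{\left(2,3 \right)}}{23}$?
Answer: $\frac{11856}{23} \approx 515.48$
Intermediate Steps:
$n = -15$ ($n = \left(-3\right) 5 = -15$)
$G{\left(U,a \right)} = -15 + U$ ($G{\left(U,a \right)} = U - 15 = -15 + U$)
$38 \left(-24\right) \frac{G{\left(2,3 \right)}}{23} = 38 \left(-24\right) \frac{-15 + 2}{23} = - 912 \left(\left(-13\right) \frac{1}{23}\right) = \left(-912\right) \left(- \frac{13}{23}\right) = \frac{11856}{23}$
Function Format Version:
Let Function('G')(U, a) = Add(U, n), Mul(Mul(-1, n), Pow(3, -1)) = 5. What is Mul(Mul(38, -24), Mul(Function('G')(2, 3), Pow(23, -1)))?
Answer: Rational(11856, 23) ≈ 515.48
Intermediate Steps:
n = -15 (n = Mul(-3, 5) = -15)
Function('G')(U, a) = Add(-15, U) (Function('G')(U, a) = Add(U, -15) = Add(-15, U))
Mul(Mul(38, -24), Mul(Function('G')(2, 3), Pow(23, -1))) = Mul(Mul(38, -24), Mul(Add(-15, 2), Pow(23, -1))) = Mul(-912, Mul(-13, Rational(1, 23))) = Mul(-912, Rational(-13, 23)) = Rational(11856, 23)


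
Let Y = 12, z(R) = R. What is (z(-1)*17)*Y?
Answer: -204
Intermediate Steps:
(z(-1)*17)*Y = -1*17*12 = -17*12 = -204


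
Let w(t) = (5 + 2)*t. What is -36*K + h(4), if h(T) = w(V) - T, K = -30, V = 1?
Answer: 1083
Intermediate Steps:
w(t) = 7*t
h(T) = 7 - T (h(T) = 7*1 - T = 7 - T)
-36*K + h(4) = -36*(-30) + (7 - 1*4) = 1080 + (7 - 4) = 1080 + 3 = 1083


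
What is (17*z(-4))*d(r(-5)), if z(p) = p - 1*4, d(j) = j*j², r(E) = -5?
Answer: 17000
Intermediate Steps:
d(j) = j³
z(p) = -4 + p (z(p) = p - 4 = -4 + p)
(17*z(-4))*d(r(-5)) = (17*(-4 - 4))*(-5)³ = (17*(-8))*(-125) = -136*(-125) = 17000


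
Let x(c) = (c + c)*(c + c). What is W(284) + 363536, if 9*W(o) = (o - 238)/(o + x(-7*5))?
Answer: 8480567831/23328 ≈ 3.6354e+5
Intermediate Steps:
x(c) = 4*c**2 (x(c) = (2*c)*(2*c) = 4*c**2)
W(o) = (-238 + o)/(9*(4900 + o)) (W(o) = ((o - 238)/(o + 4*(-7*5)**2))/9 = ((-238 + o)/(o + 4*(-35)**2))/9 = ((-238 + o)/(o + 4*1225))/9 = ((-238 + o)/(o + 4900))/9 = ((-238 + o)/(4900 + o))/9 = (-238 + o)/(9*(4900 + o)))
W(284) + 363536 = (-238 + 284)/(9*(4900 + 284)) + 363536 = (1/9)*46/5184 + 363536 = (1/9)*(1/5184)*46 + 363536 = 23/23328 + 363536 = 8480567831/23328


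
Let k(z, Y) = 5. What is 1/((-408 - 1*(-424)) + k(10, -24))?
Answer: 1/21 ≈ 0.047619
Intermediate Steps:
1/((-408 - 1*(-424)) + k(10, -24)) = 1/((-408 - 1*(-424)) + 5) = 1/((-408 + 424) + 5) = 1/(16 + 5) = 1/21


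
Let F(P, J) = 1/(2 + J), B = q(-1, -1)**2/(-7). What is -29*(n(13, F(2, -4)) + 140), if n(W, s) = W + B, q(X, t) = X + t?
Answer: -30943/7 ≈ -4420.4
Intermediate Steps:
B = -4/7 (B = (-1 - 1)**2/(-7) = (-2)**2*(-1/7) = 4*(-1/7) = -4/7 ≈ -0.57143)
n(W, s) = -4/7 + W (n(W, s) = W - 4/7 = -4/7 + W)
-29*(n(13, F(2, -4)) + 140) = -29*((-4/7 + 13) + 140) = -29*(87/7 + 140) = -29*1067/7 = -30943/7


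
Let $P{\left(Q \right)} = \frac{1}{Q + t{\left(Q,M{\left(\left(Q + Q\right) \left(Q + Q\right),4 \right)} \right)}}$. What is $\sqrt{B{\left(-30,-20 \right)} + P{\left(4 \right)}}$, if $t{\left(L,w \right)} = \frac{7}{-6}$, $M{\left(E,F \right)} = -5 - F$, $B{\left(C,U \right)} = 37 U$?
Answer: $\frac{i \sqrt{213758}}{17} \approx 27.196 i$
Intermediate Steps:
$t{\left(L,w \right)} = - \frac{7}{6}$ ($t{\left(L,w \right)} = 7 \left(- \frac{1}{6}\right) = - \frac{7}{6}$)
$P{\left(Q \right)} = \frac{1}{- \frac{7}{6} + Q}$ ($P{\left(Q \right)} = \frac{1}{Q - \frac{7}{6}} = \frac{1}{- \frac{7}{6} + Q}$)
$\sqrt{B{\left(-30,-20 \right)} + P{\left(4 \right)}} = \sqrt{37 \left(-20\right) + \frac{6}{-7 + 6 \cdot 4}} = \sqrt{-740 + \frac{6}{-7 + 24}} = \sqrt{-740 + \frac{6}{17}} = \sqrt{- \frac{12574}{17}} = \frac{i \sqrt{213758}}{17}$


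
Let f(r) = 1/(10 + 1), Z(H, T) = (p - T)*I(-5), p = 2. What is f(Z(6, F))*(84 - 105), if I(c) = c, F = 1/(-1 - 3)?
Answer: -21/11 ≈ -1.9091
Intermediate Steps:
F = -1/4 (F = 1/(-4) = -1/4 ≈ -0.25000)
Z(H, T) = -10 + 5*T (Z(H, T) = (2 - T)*(-5) = -10 + 5*T)
f(r) = 1/11
f(Z(6, F))*(84 - 105) = (84 - 105)/11 = (1/11)*(-21) = -21/11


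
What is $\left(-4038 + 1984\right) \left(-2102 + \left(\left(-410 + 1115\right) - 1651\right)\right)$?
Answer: $6260592$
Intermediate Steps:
$\left(-4038 + 1984\right) \left(-2102 + \left(\left(-410 + 1115\right) - 1651\right)\right) = - 2054 \left(-2102 + \left(705 - 1651\right)\right) = - 2054 \left(-2102 - 946\right) = \left(-2054\right) \left(-3048\right) = 6260592$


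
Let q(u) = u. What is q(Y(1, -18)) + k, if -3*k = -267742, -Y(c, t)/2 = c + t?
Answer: 267844/3 ≈ 89281.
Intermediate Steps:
Y(c, t) = -2*c - 2*t (Y(c, t) = -2*(c + t) = -2*c - 2*t)
k = 267742/3 (k = -⅓*(-267742) = 267742/3 ≈ 89247.)
q(Y(1, -18)) + k = (-2*1 - 2*(-18)) + 267742/3 = (-2 + 36) + 267742/3 = 34 + 267742/3 = 267844/3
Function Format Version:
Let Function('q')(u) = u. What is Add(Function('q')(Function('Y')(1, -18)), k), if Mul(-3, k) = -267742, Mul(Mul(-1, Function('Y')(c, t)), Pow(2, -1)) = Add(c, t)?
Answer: Rational(267844, 3) ≈ 89281.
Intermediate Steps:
Function('Y')(c, t) = Add(Mul(-2, c), Mul(-2, t)) (Function('Y')(c, t) = Mul(-2, Add(c, t)) = Add(Mul(-2, c), Mul(-2, t)))
k = Rational(267742, 3) (k = Mul(Rational(-1, 3), -267742) = Rational(267742, 3) ≈ 89247.)
Add(Function('q')(Function('Y')(1, -18)), k) = Add(Add(Mul(-2, 1), Mul(-2, -18)), Rational(267742, 3)) = Add(Add(-2, 36), Rational(267742, 3)) = Add(34, Rational(267742, 3)) = Rational(267844, 3)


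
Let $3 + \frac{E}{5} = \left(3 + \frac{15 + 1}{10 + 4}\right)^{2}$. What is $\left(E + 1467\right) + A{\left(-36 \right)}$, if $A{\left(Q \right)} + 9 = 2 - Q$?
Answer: $\frac{76774}{49} \approx 1566.8$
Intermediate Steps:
$A{\left(Q \right)} = -7 - Q$ ($A{\left(Q \right)} = -9 - \left(-2 + Q\right) = -7 - Q$)
$E = \frac{3470}{49}$ ($E = -15 + 5 \left(3 + \frac{15 + 1}{10 + 4}\right)^{2} = -15 + 5 \left(3 + \frac{16}{14}\right)^{2} = -15 + 5 \left(3 + 16 \cdot \frac{1}{14}\right)^{2} = -15 + 5 \left(3 + \frac{8}{7}\right)^{2} = -15 + 5 \left(\frac{29}{7}\right)^{2} = -15 + 5 \cdot \frac{841}{49} = -15 + \frac{4205}{49} = \frac{3470}{49} \approx 70.816$)
$\left(E + 1467\right) + A{\left(-36 \right)} = \left(\frac{3470}{49} + 1467\right) - -29 = \frac{75353}{49} + \left(-7 + 36\right) = \frac{75353}{49} + 29 = \frac{76774}{49}$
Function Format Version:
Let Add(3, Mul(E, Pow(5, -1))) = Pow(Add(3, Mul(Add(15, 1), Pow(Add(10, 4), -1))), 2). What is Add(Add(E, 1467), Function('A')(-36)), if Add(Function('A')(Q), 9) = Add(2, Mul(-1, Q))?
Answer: Rational(76774, 49) ≈ 1566.8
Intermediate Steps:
Function('A')(Q) = Add(-7, Mul(-1, Q)) (Function('A')(Q) = Add(-9, Add(2, Mul(-1, Q))) = Add(-7, Mul(-1, Q)))
E = Rational(3470, 49) (E = Add(-15, Mul(5, Pow(Add(3, Mul(Add(15, 1), Pow(Add(10, 4), -1))), 2))) = Add(-15, Mul(5, Pow(Add(3, Mul(16, Pow(14, -1))), 2))) = Add(-15, Mul(5, Pow(Add(3, Mul(16, Rational(1, 14))), 2))) = Add(-15, Mul(5, Pow(Add(3, Rational(8, 7)), 2))) = Add(-15, Mul(5, Pow(Rational(29, 7), 2))) = Add(-15, Mul(5, Rational(841, 49))) = Add(-15, Rational(4205, 49)) = Rational(3470, 49) ≈ 70.816)
Add(Add(E, 1467), Function('A')(-36)) = Add(Add(Rational(3470, 49), 1467), Add(-7, Mul(-1, -36))) = Add(Rational(75353, 49), Add(-7, 36)) = Add(Rational(75353, 49), 29) = Rational(76774, 49)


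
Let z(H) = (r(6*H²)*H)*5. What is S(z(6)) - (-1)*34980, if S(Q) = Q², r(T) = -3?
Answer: 43080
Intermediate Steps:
z(H) = -15*H (z(H) = -3*H*5 = -15*H)
S(z(6)) - (-1)*34980 = (-15*6)² - (-1)*34980 = (-90)² - 1*(-34980) = 8100 + 34980 = 43080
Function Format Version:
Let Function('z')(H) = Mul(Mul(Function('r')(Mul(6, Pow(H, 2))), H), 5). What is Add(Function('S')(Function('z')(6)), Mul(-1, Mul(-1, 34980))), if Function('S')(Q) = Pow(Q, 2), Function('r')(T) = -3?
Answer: 43080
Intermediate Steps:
Function('z')(H) = Mul(-15, H) (Function('z')(H) = Mul(Mul(-3, H), 5) = Mul(-15, H))
Add(Function('S')(Function('z')(6)), Mul(-1, Mul(-1, 34980))) = Add(Pow(Mul(-15, 6), 2), Mul(-1, Mul(-1, 34980))) = Add(Pow(-90, 2), Mul(-1, -34980)) = Add(8100, 34980) = 43080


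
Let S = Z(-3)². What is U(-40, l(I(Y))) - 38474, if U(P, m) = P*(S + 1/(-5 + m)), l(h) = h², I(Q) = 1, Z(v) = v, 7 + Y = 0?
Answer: -38824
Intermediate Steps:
Y = -7 (Y = -7 + 0 = -7)
S = 9 (S = (-3)² = 9)
U(P, m) = P*(9 + 1/(-5 + m))
U(-40, l(I(Y))) - 38474 = -40*(-44 + 9*1²)/(-5 + 1²) - 38474 = -40*(-44 + 9*1)/(-5 + 1) - 38474 = -40*(-44 + 9)/(-4) - 38474 = -40*(-¼)*(-35) - 38474 = -350 - 38474 = -38824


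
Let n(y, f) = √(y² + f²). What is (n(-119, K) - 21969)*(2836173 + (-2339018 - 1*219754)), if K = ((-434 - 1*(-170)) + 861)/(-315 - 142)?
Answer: -6094222569 + 277401*√2957867098/457 ≈ -6.0612e+9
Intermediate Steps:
K = -597/457 (K = ((-434 + 170) + 861)/(-457) = (-264 + 861)*(-1/457) = 597*(-1/457) = -597/457 ≈ -1.3063)
n(y, f) = √(f² + y²)
(n(-119, K) - 21969)*(2836173 + (-2339018 - 1*219754)) = (√((-597/457)² + (-119)²) - 21969)*(2836173 + (-2339018 - 1*219754)) = (√(356409/208849 + 14161) - 21969)*(2836173 + (-2339018 - 219754)) = (√(2957867098/208849) - 21969)*(2836173 - 2558772) = (√2957867098/457 - 21969)*277401 = (-21969 + √2957867098/457)*277401 = -6094222569 + 277401*√2957867098/457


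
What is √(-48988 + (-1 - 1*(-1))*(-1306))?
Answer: 2*I*√12247 ≈ 221.33*I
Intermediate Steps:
√(-48988 + (-1 - 1*(-1))*(-1306)) = √(-48988 + (-1 + 1)*(-1306)) = √(-48988 + 0*(-1306)) = √(-48988 + 0) = √(-48988) = 2*I*√12247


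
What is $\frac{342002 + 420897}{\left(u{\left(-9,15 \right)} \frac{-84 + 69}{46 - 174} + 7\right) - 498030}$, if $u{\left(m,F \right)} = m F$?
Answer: $- \frac{97651072}{63748969} \approx -1.5318$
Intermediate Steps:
$u{\left(m,F \right)} = F m$
$\frac{342002 + 420897}{\left(u{\left(-9,15 \right)} \frac{-84 + 69}{46 - 174} + 7\right) - 498030} = \frac{342002 + 420897}{\left(15 \left(-9\right) \frac{-84 + 69}{46 - 174} + 7\right) - 498030} = \frac{762899}{\left(- 135 \left(- \frac{15}{-128}\right) + 7\right) - 498030} = \frac{762899}{\left(- 135 \left(\left(-15\right) \left(- \frac{1}{128}\right)\right) + 7\right) - 498030} = \frac{762899}{\left(\left(-135\right) \frac{15}{128} + 7\right) - 498030} = \frac{762899}{\left(- \frac{2025}{128} + 7\right) - 498030} = \frac{762899}{- \frac{1129}{128} - 498030} = \frac{762899}{- \frac{63748969}{128}} = 762899 \left(- \frac{128}{63748969}\right) = - \frac{97651072}{63748969}$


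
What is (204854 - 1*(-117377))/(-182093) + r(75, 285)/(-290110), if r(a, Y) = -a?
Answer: -18693755687/10565400046 ≈ -1.7693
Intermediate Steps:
(204854 - 1*(-117377))/(-182093) + r(75, 285)/(-290110) = (204854 - 1*(-117377))/(-182093) - 1*75/(-290110) = (204854 + 117377)*(-1/182093) - 75*(-1/290110) = 322231*(-1/182093) + 15/58022 = -322231/182093 + 15/58022 = -18693755687/10565400046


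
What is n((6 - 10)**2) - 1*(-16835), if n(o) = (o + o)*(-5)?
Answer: 16675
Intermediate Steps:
n(o) = -10*o (n(o) = (2*o)*(-5) = -10*o)
n((6 - 10)**2) - 1*(-16835) = -10*(6 - 10)**2 - 1*(-16835) = -10*(-4)**2 + 16835 = -10*16 + 16835 = -160 + 16835 = 16675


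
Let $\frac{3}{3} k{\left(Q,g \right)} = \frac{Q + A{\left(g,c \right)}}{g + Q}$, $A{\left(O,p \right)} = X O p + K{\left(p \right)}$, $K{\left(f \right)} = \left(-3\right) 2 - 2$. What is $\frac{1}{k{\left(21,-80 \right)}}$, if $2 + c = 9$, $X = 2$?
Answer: $\frac{59}{1107} \approx 0.053297$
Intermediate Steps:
$c = 7$ ($c = -2 + 9 = 7$)
$K{\left(f \right)} = -8$ ($K{\left(f \right)} = -6 - 2 = -8$)
$A{\left(O,p \right)} = -8 + 2 O p$ ($A{\left(O,p \right)} = 2 O p - 8 = -8 + 2 O p$)
$k{\left(Q,g \right)} = \frac{-8 + Q + 14 g}{Q + g}$ ($k{\left(Q,g \right)} = \frac{Q + \left(-8 + 2 g 7\right)}{g + Q} = \frac{Q + \left(-8 + 14 g\right)}{Q + g} = \frac{-8 + Q + 14 g}{Q + g}$)
$\frac{1}{k{\left(21,-80 \right)}} = \frac{1}{\frac{1}{21 - 80} \left(-8 + 21 + 14 \left(-80\right)\right)} = \frac{1}{\frac{1}{-59} \left(-8 + 21 - 1120\right)} = \frac{1}{\left(- \frac{1}{59}\right) \left(-1107\right)} = \frac{1}{\frac{1107}{59}} = \frac{59}{1107}$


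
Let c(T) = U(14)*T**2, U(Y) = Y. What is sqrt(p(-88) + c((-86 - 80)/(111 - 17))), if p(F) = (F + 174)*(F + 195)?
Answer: 108*sqrt(1751)/47 ≈ 96.154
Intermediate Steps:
p(F) = (174 + F)*(195 + F)
c(T) = 14*T**2
sqrt(p(-88) + c((-86 - 80)/(111 - 17))) = sqrt((33930 + (-88)**2 + 369*(-88)) + 14*((-86 - 80)/(111 - 17))**2) = sqrt((33930 + 7744 - 32472) + 14*(-166/94)**2) = sqrt(9202 + 14*(-166*1/94)**2) = sqrt(9202 + 14*(-83/47)**2) = sqrt(9202 + 14*(6889/2209)) = sqrt(9202 + 96446/2209) = sqrt(20423664/2209) = 108*sqrt(1751)/47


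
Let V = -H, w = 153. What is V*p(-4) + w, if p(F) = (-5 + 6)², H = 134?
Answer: 19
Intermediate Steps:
p(F) = 1 (p(F) = 1² = 1)
V = -134 (V = -1*134 = -134)
V*p(-4) + w = -134*1 + 153 = -134 + 153 = 19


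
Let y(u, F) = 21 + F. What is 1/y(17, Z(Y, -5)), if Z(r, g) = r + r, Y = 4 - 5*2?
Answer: ⅑ ≈ 0.11111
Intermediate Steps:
Y = -6 (Y = 4 - 10 = -6)
Z(r, g) = 2*r
1/y(17, Z(Y, -5)) = 1/(21 + 2*(-6)) = 1/(21 - 12) = 1/9 = ⅑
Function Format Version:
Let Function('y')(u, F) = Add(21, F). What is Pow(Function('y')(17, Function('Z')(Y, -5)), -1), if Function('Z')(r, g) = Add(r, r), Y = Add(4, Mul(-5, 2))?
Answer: Rational(1, 9) ≈ 0.11111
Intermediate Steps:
Y = -6 (Y = Add(4, -10) = -6)
Function('Z')(r, g) = Mul(2, r)
Pow(Function('y')(17, Function('Z')(Y, -5)), -1) = Pow(Add(21, Mul(2, -6)), -1) = Pow(Add(21, -12), -1) = Pow(9, -1) = Rational(1, 9)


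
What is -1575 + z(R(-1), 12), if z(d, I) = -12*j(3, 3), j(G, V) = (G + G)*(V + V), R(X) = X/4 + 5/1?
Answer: -2007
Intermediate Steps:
R(X) = 5 + X/4 (R(X) = X*(¼) + 5*1 = X/4 + 5 = 5 + X/4)
j(G, V) = 4*G*V (j(G, V) = (2*G)*(2*V) = 4*G*V)
z(d, I) = -432 (z(d, I) = -48*3*3 = -12*36 = -432)
-1575 + z(R(-1), 12) = -1575 - 432 = -2007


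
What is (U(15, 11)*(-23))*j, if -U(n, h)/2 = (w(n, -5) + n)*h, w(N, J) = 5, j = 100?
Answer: 1012000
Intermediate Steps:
U(n, h) = -2*h*(5 + n) (U(n, h) = -2*(5 + n)*h = -2*h*(5 + n))
(U(15, 11)*(-23))*j = (-2*11*(5 + 15)*(-23))*100 = (-2*11*20*(-23))*100 = -440*(-23)*100 = 10120*100 = 1012000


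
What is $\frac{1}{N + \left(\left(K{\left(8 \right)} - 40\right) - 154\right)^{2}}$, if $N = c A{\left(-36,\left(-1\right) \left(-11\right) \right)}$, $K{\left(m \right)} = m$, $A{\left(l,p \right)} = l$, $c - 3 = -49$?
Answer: $\frac{1}{36252} \approx 2.7585 \cdot 10^{-5}$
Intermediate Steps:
$c = -46$ ($c = 3 - 49 = -46$)
$N = 1656$ ($N = \left(-46\right) \left(-36\right) = 1656$)
$\frac{1}{N + \left(\left(K{\left(8 \right)} - 40\right) - 154\right)^{2}} = \frac{1}{1656 + \left(\left(8 - 40\right) - 154\right)^{2}} = \frac{1}{1656 + \left(-32 - 154\right)^{2}} = \frac{1}{1656 + \left(-186\right)^{2}} = \frac{1}{1656 + 34596} = \frac{1}{36252}$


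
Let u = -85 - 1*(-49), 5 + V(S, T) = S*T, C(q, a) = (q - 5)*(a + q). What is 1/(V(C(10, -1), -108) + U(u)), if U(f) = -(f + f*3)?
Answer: -1/4721 ≈ -0.00021182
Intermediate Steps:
C(q, a) = (-5 + q)*(a + q)
V(S, T) = -5 + S*T
u = -36 (u = -85 + 49 = -36)
U(f) = -4*f (U(f) = -(f + 3*f) = -4*f)
1/(V(C(10, -1), -108) + U(u)) = 1/((-5 + (10**2 - 5*(-1) - 5*10 - 1*10)*(-108)) - 4*(-36)) = 1/((-5 + (100 + 5 - 50 - 10)*(-108)) + 144) = 1/((-5 + 45*(-108)) + 144) = 1/((-5 - 4860) + 144) = 1/(-4865 + 144) = 1/(-4721) = -1/4721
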